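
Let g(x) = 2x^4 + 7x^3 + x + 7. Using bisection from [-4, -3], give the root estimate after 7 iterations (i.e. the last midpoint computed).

-3.4609375

midpoint -3.5: g = 3.5 > 0 → [-3.5, -3]
midpoint -3.25: g = -13.414062 < 0 → [-3.5, -3.25]
midpoint -3.375: g = -5.98584 < 0 → [-3.5, -3.375]
midpoint -3.4375: g = -1.5149 < 0 → [-3.5, -3.4375]
midpoint -3.46875: g = 0.9227 > 0 → [-3.46875, -3.4375]
midpoint -3.453125: g = -0.3133 < 0 → [-3.46875, -3.453125]
midpoint -3.4609375: g = 0.3004 > 0 → [-3.4609375, -3.453125]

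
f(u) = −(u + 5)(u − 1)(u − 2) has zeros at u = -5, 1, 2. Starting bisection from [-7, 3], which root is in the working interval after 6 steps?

midpoint -2: f = -36 < 0 → [-7, -2]
midpoint -4.5: f = -17.875 < 0 → [-7, -4.5]
midpoint -5.75: f = 39.234375 > 0 → [-5.75, -4.5]
midpoint -5.125: f = 5.4551 > 0 → [-5.125, -4.5]
midpoint -4.8125: f = -7.4246 < 0 → [-5.125, -4.8125]
midpoint -4.96875: f = -1.2998 < 0 → [-5.125, -4.96875]

-5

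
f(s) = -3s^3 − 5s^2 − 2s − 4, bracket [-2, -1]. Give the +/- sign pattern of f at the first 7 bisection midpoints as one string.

-+---+-

s = -1.5 gives f = -2.125, negative; keep [-2, -1.5]
s = -1.75 gives f = 0.265625, positive; keep [-1.75, -1.5]
s = -1.625 gives f = -1.080078, negative; keep [-1.75, -1.625]
s = -1.6875 gives f = -0.447, negative; keep [-1.75, -1.6875]
s = -1.71875 gives f = -0.1009, negative; keep [-1.75, -1.71875]
s = -1.734375 gives f = 0.0798, positive; keep [-1.734375, -1.71875]
s = -1.7265625 gives f = -0.0112, negative; keep [-1.734375, -1.7265625]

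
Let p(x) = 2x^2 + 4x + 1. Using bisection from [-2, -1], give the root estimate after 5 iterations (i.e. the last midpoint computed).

p(-1.5) = -0.5 < 0, so the root lies in [-2, -1.5]
p(-1.75) = 0.125 > 0, so the root lies in [-1.75, -1.5]
p(-1.625) = -0.21875 < 0, so the root lies in [-1.75, -1.625]
p(-1.6875) = -0.0547 < 0, so the root lies in [-1.75, -1.6875]
p(-1.71875) = 0.0332 > 0, so the root lies in [-1.71875, -1.6875]

-1.71875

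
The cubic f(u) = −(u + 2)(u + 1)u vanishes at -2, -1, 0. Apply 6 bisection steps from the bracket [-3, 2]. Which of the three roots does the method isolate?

midpoint -0.5: f = 0.375 > 0 → [-0.5, 2]
midpoint 0.75: f = -3.609375 < 0 → [-0.5, 0.75]
midpoint 0.125: f = -0.298828 < 0 → [-0.5, 0.125]
midpoint -0.1875: f = 0.2761 > 0 → [-0.1875, 0.125]
midpoint -0.03125: f = 0.0596 > 0 → [-0.03125, 0.125]
midpoint 0.046875: f = -0.1004 < 0 → [-0.03125, 0.046875]

0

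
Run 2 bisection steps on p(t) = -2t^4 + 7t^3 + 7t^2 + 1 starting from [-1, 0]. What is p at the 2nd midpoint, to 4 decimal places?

1.3516

t = -0.5 gives p = 1.75, positive; keep [-1, -0.5]
t = -0.75 gives p = 1.351562, positive; keep [-1, -0.75]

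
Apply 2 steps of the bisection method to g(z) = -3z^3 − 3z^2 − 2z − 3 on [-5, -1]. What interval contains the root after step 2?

[-2, -1]

g(-3) = 57 > 0, so the root lies in [-3, -1]
g(-2) = 13 > 0, so the root lies in [-2, -1]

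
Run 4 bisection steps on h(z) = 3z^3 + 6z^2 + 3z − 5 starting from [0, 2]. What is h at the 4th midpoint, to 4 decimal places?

-0.0488

midpoint 1: h = 7 > 0 → [0, 1]
midpoint 0.5: h = -1.625 < 0 → [0.5, 1]
midpoint 0.75: h = 1.890625 > 0 → [0.5, 0.75]
midpoint 0.625: h = -0.0488 < 0 → [0.625, 0.75]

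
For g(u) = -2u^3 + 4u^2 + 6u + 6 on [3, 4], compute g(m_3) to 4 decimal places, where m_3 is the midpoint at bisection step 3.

midpoint 3.5: g = -9.75 < 0 → [3, 3.5]
midpoint 3.25: g = -0.90625 < 0 → [3, 3.25]
midpoint 3.125: g = 2.777344 > 0 → [3.125, 3.25]

2.7773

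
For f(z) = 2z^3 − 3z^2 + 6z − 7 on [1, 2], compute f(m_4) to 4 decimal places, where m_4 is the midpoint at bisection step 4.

0.2290

midpoint 1.5: f = 2 > 0 → [1, 1.5]
midpoint 1.25: f = -0.28125 < 0 → [1.25, 1.5]
midpoint 1.375: f = 0.777344 > 0 → [1.25, 1.375]
midpoint 1.3125: f = 0.229 > 0 → [1.25, 1.3125]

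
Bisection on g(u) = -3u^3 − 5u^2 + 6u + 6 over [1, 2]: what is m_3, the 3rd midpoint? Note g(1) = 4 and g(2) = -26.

g(1.5) = -6.375 < 0, so the root lies in [1, 1.5]
g(1.25) = -0.171875 < 0, so the root lies in [1, 1.25]
g(1.125) = 2.150391 > 0, so the root lies in [1.125, 1.25]

1.125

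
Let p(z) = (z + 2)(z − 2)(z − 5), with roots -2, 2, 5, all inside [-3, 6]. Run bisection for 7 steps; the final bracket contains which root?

z = 1.5 gives p = 6.125, positive; keep [-3, 1.5]
z = -0.75 gives p = 19.765625, positive; keep [-3, -0.75]
z = -1.875 gives p = 3.330078, positive; keep [-3, -1.875]
z = -2.4375 gives p = -14.4392, negative; keep [-2.4375, -1.875]
z = -2.15625 gives p = -4.6474, negative; keep [-2.15625, -1.875]
z = -2.015625 gives p = -0.4402, negative; keep [-2.015625, -1.875]
z = -1.9453125 gives p = 1.4985, positive; keep [-2.015625, -1.9453125]

-2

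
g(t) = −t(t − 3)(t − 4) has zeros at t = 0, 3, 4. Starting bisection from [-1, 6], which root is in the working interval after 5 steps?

0

t = 2.5 gives g = -1.875, negative; keep [-1, 2.5]
t = 0.75 gives g = -5.484375, negative; keep [-1, 0.75]
t = -0.125 gives g = 1.611328, positive; keep [-0.125, 0.75]
t = 0.3125 gives g = -3.0969, negative; keep [-0.125, 0.3125]
t = 0.09375 gives g = -1.0643, negative; keep [-0.125, 0.09375]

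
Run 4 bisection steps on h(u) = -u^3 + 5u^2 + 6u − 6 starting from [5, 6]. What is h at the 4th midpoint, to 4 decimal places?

h(5.5) = 11.875 > 0, so the root lies in [5.5, 6]
h(5.75) = 3.703125 > 0, so the root lies in [5.75, 6]
h(5.875) = -0.951172 < 0, so the root lies in [5.75, 5.875]
h(5.8125) = 1.4246 > 0, so the root lies in [5.8125, 5.875]

1.4246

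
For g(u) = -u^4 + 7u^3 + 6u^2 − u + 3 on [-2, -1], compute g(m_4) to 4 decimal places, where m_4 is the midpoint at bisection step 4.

-1.0620

m = -1.5, g(m) = -10.6875 (−); new bracket [-1.5, -1]
m = -1.25, g(m) = -2.488281 (−); new bracket [-1.25, -1]
m = -1.125, g(m) = 0.150146 (+); new bracket [-1.25, -1.125]
m = -1.1875, g(m) = -1.062 (−); new bracket [-1.1875, -1.125]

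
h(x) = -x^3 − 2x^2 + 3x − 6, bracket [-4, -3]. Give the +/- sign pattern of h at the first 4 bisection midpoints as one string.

midpoint -3.5: h = 1.875 > 0 → [-3.5, -3]
midpoint -3.25: h = -2.546875 < 0 → [-3.5, -3.25]
midpoint -3.375: h = -0.462891 < 0 → [-3.5, -3.375]
midpoint -3.4375: h = 0.6736 > 0 → [-3.4375, -3.375]

+--+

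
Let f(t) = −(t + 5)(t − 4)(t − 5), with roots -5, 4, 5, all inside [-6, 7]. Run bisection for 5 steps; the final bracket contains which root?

-5

m = 0.5, f(m) = -86.625 (−); new bracket [-6, 0.5]
m = -2.75, f(m) = -117.703125 (−); new bracket [-6, -2.75]
m = -4.375, f(m) = -49.072266 (−); new bracket [-6, -4.375]
m = -5.1875, f(m) = 17.5496 (+); new bracket [-5.1875, -4.375]
m = -4.78125, f(m) = -18.7888 (−); new bracket [-5.1875, -4.78125]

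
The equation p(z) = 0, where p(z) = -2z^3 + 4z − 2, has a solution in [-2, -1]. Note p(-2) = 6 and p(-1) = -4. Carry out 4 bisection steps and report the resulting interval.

[-1.625, -1.5625]

m = -1.5, p(m) = -1.25 (−); new bracket [-2, -1.5]
m = -1.75, p(m) = 1.71875 (+); new bracket [-1.75, -1.5]
m = -1.625, p(m) = 0.082031 (+); new bracket [-1.625, -1.5]
m = -1.5625, p(m) = -0.6206 (−); new bracket [-1.625, -1.5625]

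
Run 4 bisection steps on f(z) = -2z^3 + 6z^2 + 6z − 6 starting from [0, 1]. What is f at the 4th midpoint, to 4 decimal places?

0.3110

midpoint 0.5: f = -1.75 < 0 → [0.5, 1]
midpoint 0.75: f = 1.03125 > 0 → [0.5, 0.75]
midpoint 0.625: f = -0.394531 < 0 → [0.625, 0.75]
midpoint 0.6875: f = 0.311 > 0 → [0.625, 0.6875]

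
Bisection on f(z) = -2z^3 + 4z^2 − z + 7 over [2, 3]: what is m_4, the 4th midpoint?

2.4375

f(2.5) = -1.75 < 0, so the root lies in [2, 2.5]
f(2.25) = 2.21875 > 0, so the root lies in [2.25, 2.5]
f(2.375) = 0.394531 > 0, so the root lies in [2.375, 2.5]
f(2.4375) = -0.6362 < 0, so the root lies in [2.375, 2.4375]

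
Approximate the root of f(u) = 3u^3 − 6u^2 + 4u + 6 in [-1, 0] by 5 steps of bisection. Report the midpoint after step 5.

-0.65625

f(-0.5) = 2.125 > 0, so the root lies in [-1, -0.5]
f(-0.75) = -1.640625 < 0, so the root lies in [-0.75, -0.5]
f(-0.625) = 0.423828 > 0, so the root lies in [-0.75, -0.625]
f(-0.6875) = -0.5608 < 0, so the root lies in [-0.6875, -0.625]
f(-0.65625) = -0.0569 < 0, so the root lies in [-0.65625, -0.625]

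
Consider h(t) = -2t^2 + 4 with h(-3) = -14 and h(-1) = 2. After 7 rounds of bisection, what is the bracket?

h(-2) = -4 < 0, so the root lies in [-2, -1]
h(-1.5) = -0.5 < 0, so the root lies in [-1.5, -1]
h(-1.25) = 0.875 > 0, so the root lies in [-1.5, -1.25]
h(-1.375) = 0.2188 > 0, so the root lies in [-1.5, -1.375]
h(-1.4375) = -0.1328 < 0, so the root lies in [-1.4375, -1.375]
h(-1.40625) = 0.0449 > 0, so the root lies in [-1.4375, -1.40625]
h(-1.421875) = -0.0435 < 0, so the root lies in [-1.421875, -1.40625]

[-1.421875, -1.40625]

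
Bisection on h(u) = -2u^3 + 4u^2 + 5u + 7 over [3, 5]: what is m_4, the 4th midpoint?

3.125

h(4) = -37 < 0, so the root lies in [3, 4]
h(3.5) = -12.25 < 0, so the root lies in [3, 3.5]
h(3.25) = -3.15625 < 0, so the root lies in [3, 3.25]
h(3.125) = 0.6523 > 0, so the root lies in [3.125, 3.25]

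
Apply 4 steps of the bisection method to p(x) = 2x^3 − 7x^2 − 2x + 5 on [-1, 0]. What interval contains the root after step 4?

[-0.9375, -0.875]

m = -0.5, p(m) = 4 (+); new bracket [-1, -0.5]
m = -0.75, p(m) = 1.71875 (+); new bracket [-1, -0.75]
m = -0.875, p(m) = 0.050781 (+); new bracket [-1, -0.875]
m = -0.9375, p(m) = -0.9253 (−); new bracket [-0.9375, -0.875]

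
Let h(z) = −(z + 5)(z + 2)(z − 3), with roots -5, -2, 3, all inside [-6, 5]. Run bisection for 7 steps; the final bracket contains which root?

3

midpoint -0.5: h = 23.625 > 0 → [-0.5, 5]
midpoint 2.25: h = 23.109375 > 0 → [2.25, 5]
midpoint 3.625: h = -30.322266 < 0 → [2.25, 3.625]
midpoint 2.9375: h = 2.4495 > 0 → [2.9375, 3.625]
midpoint 3.28125: h = -12.3006 < 0 → [2.9375, 3.28125]
midpoint 3.109375: h = -4.5318 < 0 → [2.9375, 3.109375]
midpoint 3.0234375: h = -0.9447 < 0 → [2.9375, 3.0234375]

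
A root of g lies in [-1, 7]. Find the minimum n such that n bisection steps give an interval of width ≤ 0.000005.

21

Width after n steps is 8/2^n. Need 2^n ≥ 8/0.000005 = 1600000.
2^20 = 1048576 < 1600000 ≤ 2^21 = 2097152, so n = 21.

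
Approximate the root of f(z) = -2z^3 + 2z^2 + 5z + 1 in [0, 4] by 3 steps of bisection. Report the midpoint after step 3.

z = 2 gives f = 3, positive; keep [2, 4]
z = 3 gives f = -20, negative; keep [2, 3]
z = 2.5 gives f = -5.25, negative; keep [2, 2.5]

2.5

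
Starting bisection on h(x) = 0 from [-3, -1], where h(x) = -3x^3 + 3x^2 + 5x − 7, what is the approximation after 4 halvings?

m = -2, h(m) = 19 (+); new bracket [-2, -1]
m = -1.5, h(m) = 2.375 (+); new bracket [-1.5, -1]
m = -1.25, h(m) = -2.703125 (−); new bracket [-1.5, -1.25]
m = -1.375, h(m) = -0.4043 (−); new bracket [-1.5, -1.375]

-1.375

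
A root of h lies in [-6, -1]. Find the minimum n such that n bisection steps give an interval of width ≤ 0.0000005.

24

Width after n steps is 5/2^n. Need 2^n ≥ 5/0.0000005 = 10000000.
2^23 = 8388608 < 10000000 ≤ 2^24 = 16777216, so n = 24.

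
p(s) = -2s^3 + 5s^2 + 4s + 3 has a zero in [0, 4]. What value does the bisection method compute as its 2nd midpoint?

3

s = 2 gives p = 15, positive; keep [2, 4]
s = 3 gives p = 6, positive; keep [3, 4]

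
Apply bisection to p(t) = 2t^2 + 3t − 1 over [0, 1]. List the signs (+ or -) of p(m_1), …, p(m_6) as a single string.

+-+++-

midpoint 0.5: p = 1 > 0 → [0, 0.5]
midpoint 0.25: p = -0.125 < 0 → [0.25, 0.5]
midpoint 0.375: p = 0.40625 > 0 → [0.25, 0.375]
midpoint 0.3125: p = 0.1328 > 0 → [0.25, 0.3125]
midpoint 0.28125: p = 0.002 > 0 → [0.25, 0.28125]
midpoint 0.265625: p = -0.062 < 0 → [0.265625, 0.28125]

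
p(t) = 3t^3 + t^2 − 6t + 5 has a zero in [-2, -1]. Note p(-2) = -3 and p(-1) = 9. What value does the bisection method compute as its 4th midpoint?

midpoint -1.5: p = 6.125 > 0 → [-2, -1.5]
midpoint -1.75: p = 2.484375 > 0 → [-2, -1.75]
midpoint -1.875: p = -0.009766 < 0 → [-1.875, -1.75]
midpoint -1.8125: p = 1.2971 > 0 → [-1.875, -1.8125]

-1.8125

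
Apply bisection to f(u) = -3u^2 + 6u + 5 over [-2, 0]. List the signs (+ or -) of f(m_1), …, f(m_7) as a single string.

-+-+---

u = -1 gives f = -4, negative; keep [-1, 0]
u = -0.5 gives f = 1.25, positive; keep [-1, -0.5]
u = -0.75 gives f = -1.1875, negative; keep [-0.75, -0.5]
u = -0.625 gives f = 0.0781, positive; keep [-0.75, -0.625]
u = -0.6875 gives f = -0.543, negative; keep [-0.6875, -0.625]
u = -0.65625 gives f = -0.2295, negative; keep [-0.65625, -0.625]
u = -0.640625 gives f = -0.075, negative; keep [-0.640625, -0.625]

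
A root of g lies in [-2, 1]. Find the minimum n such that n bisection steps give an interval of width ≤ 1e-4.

15

Width after n steps is 3/2^n. Need 2^n ≥ 3/1e-4 = 30000.
2^14 = 16384 < 30000 ≤ 2^15 = 32768, so n = 15.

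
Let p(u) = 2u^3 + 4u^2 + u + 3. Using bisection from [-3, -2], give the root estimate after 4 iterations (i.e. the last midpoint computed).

midpoint -2.5: p = -5.75 < 0 → [-2.5, -2]
midpoint -2.25: p = -1.78125 < 0 → [-2.25, -2]
midpoint -2.125: p = -0.253906 < 0 → [-2.125, -2]
midpoint -2.0625: p = 0.4058 > 0 → [-2.125, -2.0625]

-2.0625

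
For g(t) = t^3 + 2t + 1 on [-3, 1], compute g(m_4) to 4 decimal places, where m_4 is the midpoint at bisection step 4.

0.4844

g(-1) = -2 < 0, so the root lies in [-1, 1]
g(0) = 1 > 0, so the root lies in [-1, 0]
g(-0.5) = -0.125 < 0, so the root lies in [-0.5, 0]
g(-0.25) = 0.4844 > 0, so the root lies in [-0.5, -0.25]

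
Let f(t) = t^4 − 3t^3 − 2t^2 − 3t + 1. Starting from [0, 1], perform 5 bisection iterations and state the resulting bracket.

[0.25, 0.28125]

f(0.5) = -1.3125 < 0, so the root lies in [0, 0.5]
f(0.25) = 0.082031 > 0, so the root lies in [0.25, 0.5]
f(0.375) = -0.544678 < 0, so the root lies in [0.25, 0.375]
f(0.3125) = -0.2148 < 0, so the root lies in [0.25, 0.3125]
f(0.28125) = -0.0624 < 0, so the root lies in [0.25, 0.28125]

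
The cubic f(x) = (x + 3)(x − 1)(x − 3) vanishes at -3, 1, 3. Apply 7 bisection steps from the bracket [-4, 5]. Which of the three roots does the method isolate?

-3

midpoint 0.5: f = 4.375 > 0 → [-4, 0.5]
midpoint -1.75: f = 16.328125 > 0 → [-4, -1.75]
midpoint -2.875: f = 2.845703 > 0 → [-4, -2.875]
midpoint -3.4375: f = -12.4978 < 0 → [-3.4375, -2.875]
midpoint -3.15625: f = -3.998 < 0 → [-3.15625, -2.875]
midpoint -3.015625: f = -0.3774 < 0 → [-3.015625, -2.875]
midpoint -2.9453125: f = 1.2828 > 0 → [-3.015625, -2.9453125]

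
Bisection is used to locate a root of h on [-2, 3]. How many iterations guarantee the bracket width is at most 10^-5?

19

Width after n steps is 5/2^n. Need 2^n ≥ 5/10^-5 = 500000.
2^18 = 262144 < 500000 ≤ 2^19 = 524288, so n = 19.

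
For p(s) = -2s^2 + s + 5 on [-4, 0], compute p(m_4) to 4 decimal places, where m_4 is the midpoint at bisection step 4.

0.6250

m = -2, p(m) = -5 (−); new bracket [-2, 0]
m = -1, p(m) = 2 (+); new bracket [-2, -1]
m = -1.5, p(m) = -1 (−); new bracket [-1.5, -1]
m = -1.25, p(m) = 0.625 (+); new bracket [-1.5, -1.25]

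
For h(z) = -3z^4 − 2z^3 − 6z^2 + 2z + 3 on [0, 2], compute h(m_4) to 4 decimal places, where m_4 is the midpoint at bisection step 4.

0.9602

m = 1, h(m) = -6 (−); new bracket [0, 1]
m = 0.5, h(m) = 2.0625 (+); new bracket [0.5, 1]
m = 0.75, h(m) = -0.667969 (−); new bracket [0.5, 0.75]
m = 0.625, h(m) = 0.9602 (+); new bracket [0.625, 0.75]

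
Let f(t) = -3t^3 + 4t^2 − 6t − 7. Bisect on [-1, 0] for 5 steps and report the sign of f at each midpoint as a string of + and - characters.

f(-0.5) = -2.625 < 0, so the root lies in [-1, -0.5]
f(-0.75) = 1.015625 > 0, so the root lies in [-0.75, -0.5]
f(-0.625) = -0.955078 < 0, so the root lies in [-0.75, -0.625]
f(-0.6875) = -0.0095 < 0, so the root lies in [-0.75, -0.6875]
f(-0.71875) = 0.4928 > 0, so the root lies in [-0.71875, -0.6875]

-+--+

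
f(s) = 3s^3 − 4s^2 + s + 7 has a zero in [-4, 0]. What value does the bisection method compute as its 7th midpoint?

midpoint -2: f = -35 < 0 → [-2, 0]
midpoint -1: f = -1 < 0 → [-1, 0]
midpoint -0.5: f = 5.125 > 0 → [-1, -0.5]
midpoint -0.75: f = 2.7344 > 0 → [-1, -0.75]
midpoint -0.875: f = 1.0527 > 0 → [-1, -0.875]
midpoint -0.9375: f = 0.075 > 0 → [-1, -0.9375]
midpoint -0.96875: f = -0.4501 < 0 → [-0.96875, -0.9375]

-0.96875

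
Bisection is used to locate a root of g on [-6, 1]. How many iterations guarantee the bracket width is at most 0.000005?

21

Width after n steps is 7/2^n. Need 2^n ≥ 7/0.000005 = 1400000.
2^20 = 1048576 < 1400000 ≤ 2^21 = 2097152, so n = 21.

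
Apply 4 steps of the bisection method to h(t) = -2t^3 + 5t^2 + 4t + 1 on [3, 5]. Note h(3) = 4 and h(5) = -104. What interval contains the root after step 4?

[3.125, 3.25]

t = 4 gives h = -31, negative; keep [3, 4]
t = 3.5 gives h = -9.5, negative; keep [3, 3.5]
t = 3.25 gives h = -1.84375, negative; keep [3, 3.25]
t = 3.125 gives h = 1.293, positive; keep [3.125, 3.25]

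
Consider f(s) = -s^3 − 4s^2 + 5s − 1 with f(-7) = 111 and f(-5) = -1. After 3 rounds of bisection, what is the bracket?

f(-6) = 41 > 0, so the root lies in [-6, -5]
f(-5.5) = 16.875 > 0, so the root lies in [-5.5, -5]
f(-5.25) = 7.203125 > 0, so the root lies in [-5.25, -5]

[-5.25, -5]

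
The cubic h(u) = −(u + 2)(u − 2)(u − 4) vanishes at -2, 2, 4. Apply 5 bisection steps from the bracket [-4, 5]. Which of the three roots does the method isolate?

-2

u = 0.5 gives h = -13.125, negative; keep [-4, 0.5]
u = -1.75 gives h = -5.390625, negative; keep [-4, -1.75]
u = -2.875 gives h = 29.326172, positive; keep [-2.875, -1.75]
u = -2.3125 gives h = 8.5071, positive; keep [-2.3125, -1.75]
u = -2.03125 gives h = 0.7598, positive; keep [-2.03125, -1.75]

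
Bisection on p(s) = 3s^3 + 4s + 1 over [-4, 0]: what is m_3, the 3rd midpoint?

-0.5

m = -2, p(m) = -31 (−); new bracket [-2, 0]
m = -1, p(m) = -6 (−); new bracket [-1, 0]
m = -0.5, p(m) = -1.375 (−); new bracket [-0.5, 0]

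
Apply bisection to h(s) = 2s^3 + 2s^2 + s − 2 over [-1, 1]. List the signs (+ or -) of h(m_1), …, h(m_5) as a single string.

--+-+

h(0) = -2 < 0, so the root lies in [0, 1]
h(0.5) = -0.75 < 0, so the root lies in [0.5, 1]
h(0.75) = 0.71875 > 0, so the root lies in [0.5, 0.75]
h(0.625) = -0.1055 < 0, so the root lies in [0.625, 0.75]
h(0.6875) = 0.2827 > 0, so the root lies in [0.625, 0.6875]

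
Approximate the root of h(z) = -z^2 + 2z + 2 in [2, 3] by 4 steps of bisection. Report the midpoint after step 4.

h(2.5) = 0.75 > 0, so the root lies in [2.5, 3]
h(2.75) = -0.0625 < 0, so the root lies in [2.5, 2.75]
h(2.625) = 0.359375 > 0, so the root lies in [2.625, 2.75]
h(2.6875) = 0.1523 > 0, so the root lies in [2.6875, 2.75]

2.6875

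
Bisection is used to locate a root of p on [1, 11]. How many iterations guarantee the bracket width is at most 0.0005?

15

Width after n steps is 10/2^n. Need 2^n ≥ 10/0.0005 = 20000.
2^14 = 16384 < 20000 ≤ 2^15 = 32768, so n = 15.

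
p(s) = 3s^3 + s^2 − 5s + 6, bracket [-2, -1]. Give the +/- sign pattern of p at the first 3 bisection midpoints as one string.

++-

m = -1.5, p(m) = 5.625 (+); new bracket [-2, -1.5]
m = -1.75, p(m) = 1.734375 (+); new bracket [-2, -1.75]
m = -1.875, p(m) = -0.884766 (−); new bracket [-1.875, -1.75]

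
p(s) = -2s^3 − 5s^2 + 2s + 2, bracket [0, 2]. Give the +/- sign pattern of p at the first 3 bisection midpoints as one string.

s = 1 gives p = -3, negative; keep [0, 1]
s = 0.5 gives p = 1.5, positive; keep [0.5, 1]
s = 0.75 gives p = -0.15625, negative; keep [0.5, 0.75]

-+-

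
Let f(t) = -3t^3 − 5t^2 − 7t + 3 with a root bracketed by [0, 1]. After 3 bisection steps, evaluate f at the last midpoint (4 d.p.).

-0.4863

f(0.5) = -2.125 < 0, so the root lies in [0, 0.5]
f(0.25) = 0.890625 > 0, so the root lies in [0.25, 0.5]
f(0.375) = -0.486328 < 0, so the root lies in [0.25, 0.375]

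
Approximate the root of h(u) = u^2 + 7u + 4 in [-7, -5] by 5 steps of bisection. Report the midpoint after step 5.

h(-6) = -2 < 0, so the root lies in [-7, -6]
h(-6.5) = 0.75 > 0, so the root lies in [-6.5, -6]
h(-6.25) = -0.6875 < 0, so the root lies in [-6.5, -6.25]
h(-6.375) = 0.0156 > 0, so the root lies in [-6.375, -6.25]
h(-6.3125) = -0.3398 < 0, so the root lies in [-6.375, -6.3125]

-6.3125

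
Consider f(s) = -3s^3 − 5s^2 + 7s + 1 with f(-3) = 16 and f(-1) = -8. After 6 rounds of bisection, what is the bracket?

[-2.5625, -2.53125]

midpoint -2: f = -9 < 0 → [-3, -2]
midpoint -2.5: f = -0.875 < 0 → [-3, -2.5]
midpoint -2.75: f = 6.328125 > 0 → [-2.75, -2.5]
midpoint -2.625: f = 2.4355 > 0 → [-2.625, -2.5]
midpoint -2.5625: f = 0.7097 > 0 → [-2.5625, -2.5]
midpoint -2.53125: f = -0.1 < 0 → [-2.5625, -2.53125]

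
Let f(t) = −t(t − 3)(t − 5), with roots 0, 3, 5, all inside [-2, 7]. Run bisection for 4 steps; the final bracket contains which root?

0

t = 2.5 gives f = -3.125, negative; keep [-2, 2.5]
t = 0.25 gives f = -3.265625, negative; keep [-2, 0.25]
t = -0.875 gives f = 19.919922, positive; keep [-0.875, 0.25]
t = -0.3125 gives f = 5.4993, positive; keep [-0.3125, 0.25]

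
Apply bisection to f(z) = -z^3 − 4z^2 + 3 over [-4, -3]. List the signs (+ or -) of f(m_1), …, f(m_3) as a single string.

f(-3.5) = -3.125 < 0, so the root lies in [-4, -3.5]
f(-3.75) = -0.515625 < 0, so the root lies in [-4, -3.75]
f(-3.875) = 1.123047 > 0, so the root lies in [-3.875, -3.75]

--+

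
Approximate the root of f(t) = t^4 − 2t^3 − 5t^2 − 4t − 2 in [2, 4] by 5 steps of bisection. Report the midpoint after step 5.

m = 3, f(m) = -32 (−); new bracket [3, 4]
m = 3.5, f(m) = -12.9375 (−); new bracket [3.5, 4]
m = 3.75, f(m) = 4.972656 (+); new bracket [3.5, 3.75]
m = 3.625, f(m) = -4.7966 (−); new bracket [3.625, 3.75]
m = 3.6875, f(m) = -0.1247 (−); new bracket [3.6875, 3.75]

3.6875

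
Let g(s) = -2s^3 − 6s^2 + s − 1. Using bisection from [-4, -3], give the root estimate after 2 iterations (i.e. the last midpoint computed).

-3.25

midpoint -3.5: g = 7.75 > 0 → [-3.5, -3]
midpoint -3.25: g = 1.03125 > 0 → [-3.25, -3]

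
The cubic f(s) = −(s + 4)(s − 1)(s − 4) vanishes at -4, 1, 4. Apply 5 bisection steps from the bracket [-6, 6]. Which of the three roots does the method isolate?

-4

midpoint 0: f = -16 < 0 → [-6, 0]
midpoint -3: f = -28 < 0 → [-6, -3]
midpoint -4.5: f = 23.375 > 0 → [-4.5, -3]
midpoint -3.75: f = -9.2031 < 0 → [-4.5, -3.75]
midpoint -4.125: f = 5.2051 > 0 → [-4.125, -3.75]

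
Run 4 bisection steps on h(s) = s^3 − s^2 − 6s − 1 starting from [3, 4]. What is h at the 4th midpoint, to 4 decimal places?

-0.0310

s = 3.5 gives h = 8.625, positive; keep [3, 3.5]
s = 3.25 gives h = 3.265625, positive; keep [3, 3.25]
s = 3.125 gives h = 1.001953, positive; keep [3, 3.125]
s = 3.0625 gives h = -0.031, negative; keep [3.0625, 3.125]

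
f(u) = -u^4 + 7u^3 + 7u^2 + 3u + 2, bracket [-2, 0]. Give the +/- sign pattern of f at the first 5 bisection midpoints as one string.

f(-1) = -2 < 0, so the root lies in [-1, 0]
f(-0.5) = 1.3125 > 0, so the root lies in [-1, -0.5]
f(-0.75) = 0.417969 > 0, so the root lies in [-1, -0.75]
f(-0.875) = -0.5413 < 0, so the root lies in [-0.875, -0.75]
f(-0.8125) = -0.0069 < 0, so the root lies in [-0.8125, -0.75]

-++--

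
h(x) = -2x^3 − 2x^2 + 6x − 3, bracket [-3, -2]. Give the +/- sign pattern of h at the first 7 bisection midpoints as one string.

x = -2.5 gives h = 0.75, positive; keep [-2.5, -2]
x = -2.25 gives h = -3.84375, negative; keep [-2.5, -2.25]
x = -2.375 gives h = -1.738281, negative; keep [-2.5, -2.375]
x = -2.4375 gives h = -0.5435, negative; keep [-2.5, -2.4375]
x = -2.46875 gives h = 0.0908, positive; keep [-2.46875, -2.4375]
x = -2.453125 gives h = -0.2295, negative; keep [-2.46875, -2.453125]
x = -2.4609375 gives h = -0.0701, negative; keep [-2.46875, -2.4609375]

+---+--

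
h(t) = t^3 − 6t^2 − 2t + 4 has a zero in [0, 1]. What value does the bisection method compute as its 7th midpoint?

midpoint 0.5: h = 1.625 > 0 → [0.5, 1]
midpoint 0.75: h = -0.453125 < 0 → [0.5, 0.75]
midpoint 0.625: h = 0.650391 > 0 → [0.625, 0.75]
midpoint 0.6875: h = 0.114 > 0 → [0.6875, 0.75]
midpoint 0.71875: h = -0.1658 < 0 → [0.6875, 0.71875]
midpoint 0.703125: h = -0.0249 < 0 → [0.6875, 0.703125]
midpoint 0.6953125: h = 0.0448 > 0 → [0.6953125, 0.703125]

0.6953125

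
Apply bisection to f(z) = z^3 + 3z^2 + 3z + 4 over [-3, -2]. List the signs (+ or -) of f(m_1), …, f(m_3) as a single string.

f(-2.5) = -0.375 < 0, so the root lies in [-2.5, -2]
f(-2.25) = 1.046875 > 0, so the root lies in [-2.5, -2.25]
f(-2.375) = 0.400391 > 0, so the root lies in [-2.5, -2.375]

-++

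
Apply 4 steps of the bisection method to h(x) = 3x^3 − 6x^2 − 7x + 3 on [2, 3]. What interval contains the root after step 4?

[2.6875, 2.75]

x = 2.5 gives h = -5.125, negative; keep [2.5, 3]
x = 2.75 gives h = 0.765625, positive; keep [2.5, 2.75]
x = 2.625 gives h = -2.455078, negative; keep [2.625, 2.75]
x = 2.6875 gives h = -0.9158, negative; keep [2.6875, 2.75]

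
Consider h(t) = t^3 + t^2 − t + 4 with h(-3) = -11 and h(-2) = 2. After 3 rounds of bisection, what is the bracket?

[-2.25, -2.125]

midpoint -2.5: h = -2.875 < 0 → [-2.5, -2]
midpoint -2.25: h = -0.078125 < 0 → [-2.25, -2]
midpoint -2.125: h = 1.044922 > 0 → [-2.25, -2.125]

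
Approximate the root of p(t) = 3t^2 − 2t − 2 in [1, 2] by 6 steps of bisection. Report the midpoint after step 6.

1.203125

p(1.5) = 1.75 > 0, so the root lies in [1, 1.5]
p(1.25) = 0.1875 > 0, so the root lies in [1, 1.25]
p(1.125) = -0.453125 < 0, so the root lies in [1.125, 1.25]
p(1.1875) = -0.1445 < 0, so the root lies in [1.1875, 1.25]
p(1.21875) = 0.0186 > 0, so the root lies in [1.1875, 1.21875]
p(1.203125) = -0.0637 < 0, so the root lies in [1.203125, 1.21875]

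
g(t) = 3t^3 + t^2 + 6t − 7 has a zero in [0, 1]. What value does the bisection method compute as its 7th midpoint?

t = 0.5 gives g = -3.375, negative; keep [0.5, 1]
t = 0.75 gives g = -0.671875, negative; keep [0.75, 1]
t = 0.875 gives g = 1.025391, positive; keep [0.75, 0.875]
t = 0.8125 gives g = 0.1443, positive; keep [0.75, 0.8125]
t = 0.78125 gives g = -0.2716, negative; keep [0.78125, 0.8125]
t = 0.796875 gives g = -0.0657, negative; keep [0.796875, 0.8125]
t = 0.8046875 gives g = 0.0388, positive; keep [0.796875, 0.8046875]

0.8046875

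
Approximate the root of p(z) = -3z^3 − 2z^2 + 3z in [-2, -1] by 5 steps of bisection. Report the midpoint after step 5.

m = -1.5, p(m) = 1.125 (+); new bracket [-1.5, -1]
m = -1.25, p(m) = -1.015625 (−); new bracket [-1.5, -1.25]
m = -1.375, p(m) = -0.107422 (−); new bracket [-1.5, -1.375]
m = -1.4375, p(m) = 0.4661 (+); new bracket [-1.4375, -1.375]
m = -1.40625, p(m) = 0.1689 (+); new bracket [-1.40625, -1.375]

-1.40625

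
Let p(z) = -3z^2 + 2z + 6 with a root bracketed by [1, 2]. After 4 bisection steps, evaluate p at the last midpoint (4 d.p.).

p(1.5) = 2.25 > 0, so the root lies in [1.5, 2]
p(1.75) = 0.3125 > 0, so the root lies in [1.75, 2]
p(1.875) = -0.796875 < 0, so the root lies in [1.75, 1.875]
p(1.8125) = -0.2305 < 0, so the root lies in [1.75, 1.8125]

-0.2305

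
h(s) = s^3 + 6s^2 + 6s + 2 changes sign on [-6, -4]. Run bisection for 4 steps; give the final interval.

midpoint -5: h = -3 < 0 → [-5, -4]
midpoint -4.5: h = 5.375 > 0 → [-5, -4.5]
midpoint -4.75: h = 1.703125 > 0 → [-5, -4.75]
midpoint -4.875: h = -0.5137 < 0 → [-4.875, -4.75]

[-4.875, -4.75]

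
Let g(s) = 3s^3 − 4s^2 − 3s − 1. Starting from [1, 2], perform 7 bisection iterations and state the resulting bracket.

[1.9375, 1.9453125]

midpoint 1.5: g = -4.375 < 0 → [1.5, 2]
midpoint 1.75: g = -2.421875 < 0 → [1.75, 2]
midpoint 1.875: g = -0.912109 < 0 → [1.875, 2]
midpoint 1.9375: g = -0.0085 < 0 → [1.9375, 2]
midpoint 1.96875: g = 0.4823 > 0 → [1.9375, 1.96875]
midpoint 1.953125: g = 0.2336 > 0 → [1.9375, 1.953125]
midpoint 1.9453125: g = 0.1117 > 0 → [1.9375, 1.9453125]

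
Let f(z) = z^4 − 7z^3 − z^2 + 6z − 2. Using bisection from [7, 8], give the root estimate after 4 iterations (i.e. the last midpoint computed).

7.0625

f(7.5) = 197.6875 > 0, so the root lies in [7, 7.5]
f(7.25) = 84.207031 > 0, so the root lies in [7, 7.25]
f(7.125) = 35.19751 > 0, so the root lies in [7, 7.125]
f(7.0625) = 12.513 > 0, so the root lies in [7, 7.0625]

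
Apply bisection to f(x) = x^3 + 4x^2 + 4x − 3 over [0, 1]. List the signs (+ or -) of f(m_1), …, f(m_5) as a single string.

x = 0.5 gives f = 0.125, positive; keep [0, 0.5]
x = 0.25 gives f = -1.734375, negative; keep [0.25, 0.5]
x = 0.375 gives f = -0.884766, negative; keep [0.375, 0.5]
x = 0.4375 gives f = -0.4006, negative; keep [0.4375, 0.5]
x = 0.46875 gives f = -0.1431, negative; keep [0.46875, 0.5]

+----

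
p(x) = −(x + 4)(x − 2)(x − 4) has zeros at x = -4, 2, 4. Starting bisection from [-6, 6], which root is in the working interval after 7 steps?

p(0) = -32 < 0, so the root lies in [-6, 0]
p(-3) = -35 < 0, so the root lies in [-6, -3]
p(-4.5) = 27.625 > 0, so the root lies in [-4.5, -3]
p(-3.75) = -11.1406 < 0, so the root lies in [-4.5, -3.75]
p(-4.125) = 6.2207 > 0, so the root lies in [-4.125, -3.75]
p(-3.9375) = -2.9456 < 0, so the root lies in [-4.125, -3.9375]
p(-4.03125) = 1.5137 > 0, so the root lies in [-4.03125, -3.9375]

-4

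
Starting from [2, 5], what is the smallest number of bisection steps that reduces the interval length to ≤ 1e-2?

Width after n steps is 3/2^n. Need 2^n ≥ 3/1e-2 = 300.
2^8 = 256 < 300 ≤ 2^9 = 512, so n = 9.

9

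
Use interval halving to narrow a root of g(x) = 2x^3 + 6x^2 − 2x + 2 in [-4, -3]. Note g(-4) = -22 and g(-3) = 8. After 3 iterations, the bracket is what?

[-3.5, -3.375]

m = -3.5, g(m) = -3.25 (−); new bracket [-3.5, -3]
m = -3.25, g(m) = 3.21875 (+); new bracket [-3.5, -3.25]
m = -3.375, g(m) = 0.207031 (+); new bracket [-3.5, -3.375]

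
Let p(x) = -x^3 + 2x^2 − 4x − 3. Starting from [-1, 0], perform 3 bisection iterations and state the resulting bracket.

[-0.625, -0.5]

m = -0.5, p(m) = -0.375 (−); new bracket [-1, -0.5]
m = -0.75, p(m) = 1.546875 (+); new bracket [-0.75, -0.5]
m = -0.625, p(m) = 0.525391 (+); new bracket [-0.625, -0.5]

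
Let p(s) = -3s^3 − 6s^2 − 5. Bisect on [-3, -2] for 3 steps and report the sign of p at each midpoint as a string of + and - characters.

+-+

midpoint -2.5: p = 4.375 > 0 → [-2.5, -2]
midpoint -2.25: p = -1.203125 < 0 → [-2.5, -2.25]
midpoint -2.375: p = 1.345703 > 0 → [-2.375, -2.25]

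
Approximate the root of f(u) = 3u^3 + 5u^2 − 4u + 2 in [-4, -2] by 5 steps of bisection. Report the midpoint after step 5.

-2.3125

f(-3) = -22 < 0, so the root lies in [-3, -2]
f(-2.5) = -3.625 < 0, so the root lies in [-2.5, -2]
f(-2.25) = 2.140625 > 0, so the root lies in [-2.5, -2.25]
f(-2.375) = -0.4863 < 0, so the root lies in [-2.375, -2.25]
f(-2.3125) = 0.8889 > 0, so the root lies in [-2.375, -2.3125]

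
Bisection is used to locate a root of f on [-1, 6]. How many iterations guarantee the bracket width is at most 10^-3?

Width after n steps is 7/2^n. Need 2^n ≥ 7/10^-3 = 7000.
2^12 = 4096 < 7000 ≤ 2^13 = 8192, so n = 13.

13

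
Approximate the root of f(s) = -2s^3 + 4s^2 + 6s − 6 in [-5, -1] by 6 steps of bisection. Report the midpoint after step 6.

-1.4375

midpoint -3: f = 66 > 0 → [-3, -1]
midpoint -2: f = 14 > 0 → [-2, -1]
midpoint -1.5: f = 0.75 > 0 → [-1.5, -1]
midpoint -1.25: f = -3.3438 < 0 → [-1.5, -1.25]
midpoint -1.375: f = -1.4883 < 0 → [-1.5, -1.375]
midpoint -1.4375: f = -0.4185 < 0 → [-1.5, -1.4375]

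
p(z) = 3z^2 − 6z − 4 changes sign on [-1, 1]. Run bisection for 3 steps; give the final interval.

[-0.75, -0.5]

midpoint 0: p = -4 < 0 → [-1, 0]
midpoint -0.5: p = -0.25 < 0 → [-1, -0.5]
midpoint -0.75: p = 2.1875 > 0 → [-0.75, -0.5]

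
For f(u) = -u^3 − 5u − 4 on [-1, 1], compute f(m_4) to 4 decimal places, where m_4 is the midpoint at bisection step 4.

-0.6309

midpoint 0: f = -4 < 0 → [-1, 0]
midpoint -0.5: f = -1.375 < 0 → [-1, -0.5]
midpoint -0.75: f = 0.171875 > 0 → [-0.75, -0.5]
midpoint -0.625: f = -0.6309 < 0 → [-0.75, -0.625]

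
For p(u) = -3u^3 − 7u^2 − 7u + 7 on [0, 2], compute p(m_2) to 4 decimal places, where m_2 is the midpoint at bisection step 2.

p(1) = -10 < 0, so the root lies in [0, 1]
p(0.5) = 1.375 > 0, so the root lies in [0.5, 1]

1.3750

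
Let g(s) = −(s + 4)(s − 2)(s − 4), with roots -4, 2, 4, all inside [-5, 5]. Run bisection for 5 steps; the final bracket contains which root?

-4

midpoint 0: g = -32 < 0 → [-5, 0]
midpoint -2.5: g = -43.875 < 0 → [-5, -2.5]
midpoint -3.75: g = -11.140625 < 0 → [-5, -3.75]
midpoint -4.375: g = 20.0215 > 0 → [-4.375, -3.75]
midpoint -4.0625: g = 3.0549 > 0 → [-4.0625, -3.75]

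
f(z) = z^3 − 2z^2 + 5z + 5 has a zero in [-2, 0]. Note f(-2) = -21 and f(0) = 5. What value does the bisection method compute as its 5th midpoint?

m = -1, f(m) = -3 (−); new bracket [-1, 0]
m = -0.5, f(m) = 1.875 (+); new bracket [-1, -0.5]
m = -0.75, f(m) = -0.296875 (−); new bracket [-0.75, -0.5]
m = -0.625, f(m) = 0.8496 (+); new bracket [-0.75, -0.625]
m = -0.6875, f(m) = 0.2922 (+); new bracket [-0.75, -0.6875]

-0.6875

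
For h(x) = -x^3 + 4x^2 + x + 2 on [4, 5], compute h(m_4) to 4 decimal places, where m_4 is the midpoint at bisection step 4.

h(4.5) = -3.625 < 0, so the root lies in [4, 4.5]
h(4.25) = 1.734375 > 0, so the root lies in [4.25, 4.5]
h(4.375) = -0.802734 < 0, so the root lies in [4.25, 4.375]
h(4.3125) = 0.5007 > 0, so the root lies in [4.3125, 4.375]

0.5007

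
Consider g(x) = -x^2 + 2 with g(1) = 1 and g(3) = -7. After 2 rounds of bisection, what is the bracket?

g(2) = -2 < 0, so the root lies in [1, 2]
g(1.5) = -0.25 < 0, so the root lies in [1, 1.5]

[1, 1.5]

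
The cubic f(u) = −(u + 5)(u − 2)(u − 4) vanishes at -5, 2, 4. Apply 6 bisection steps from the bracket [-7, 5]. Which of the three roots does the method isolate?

-5

m = -1, f(m) = -60 (−); new bracket [-7, -1]
m = -4, f(m) = -48 (−); new bracket [-7, -4]
m = -5.5, f(m) = 35.625 (+); new bracket [-5.5, -4]
m = -4.75, f(m) = -14.7656 (−); new bracket [-5.5, -4.75]
m = -5.125, f(m) = 8.127 (+); new bracket [-5.125, -4.75]
m = -4.9375, f(m) = -3.8752 (−); new bracket [-5.125, -4.9375]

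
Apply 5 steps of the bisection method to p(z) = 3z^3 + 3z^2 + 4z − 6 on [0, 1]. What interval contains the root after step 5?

midpoint 0.5: p = -2.875 < 0 → [0.5, 1]
midpoint 0.75: p = -0.046875 < 0 → [0.75, 1]
midpoint 0.875: p = 1.806641 > 0 → [0.75, 0.875]
midpoint 0.8125: p = 0.8396 > 0 → [0.75, 0.8125]
midpoint 0.78125: p = 0.3866 > 0 → [0.75, 0.78125]

[0.75, 0.78125]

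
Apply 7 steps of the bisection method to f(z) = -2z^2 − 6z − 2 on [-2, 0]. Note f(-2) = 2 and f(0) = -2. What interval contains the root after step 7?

[-0.390625, -0.375]

m = -1, f(m) = 2 (+); new bracket [-1, 0]
m = -0.5, f(m) = 0.5 (+); new bracket [-0.5, 0]
m = -0.25, f(m) = -0.625 (−); new bracket [-0.5, -0.25]
m = -0.375, f(m) = -0.0312 (−); new bracket [-0.5, -0.375]
m = -0.4375, f(m) = 0.2422 (+); new bracket [-0.4375, -0.375]
m = -0.40625, f(m) = 0.1074 (+); new bracket [-0.40625, -0.375]
m = -0.390625, f(m) = 0.0386 (+); new bracket [-0.390625, -0.375]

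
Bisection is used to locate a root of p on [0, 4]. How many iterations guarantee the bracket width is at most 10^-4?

16

Width after n steps is 4/2^n. Need 2^n ≥ 4/10^-4 = 40000.
2^15 = 32768 < 40000 ≤ 2^16 = 65536, so n = 16.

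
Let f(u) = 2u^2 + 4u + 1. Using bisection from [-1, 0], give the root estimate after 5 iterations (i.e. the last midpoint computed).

m = -0.5, f(m) = -0.5 (−); new bracket [-0.5, 0]
m = -0.25, f(m) = 0.125 (+); new bracket [-0.5, -0.25]
m = -0.375, f(m) = -0.21875 (−); new bracket [-0.375, -0.25]
m = -0.3125, f(m) = -0.0547 (−); new bracket [-0.3125, -0.25]
m = -0.28125, f(m) = 0.0332 (+); new bracket [-0.3125, -0.28125]

-0.28125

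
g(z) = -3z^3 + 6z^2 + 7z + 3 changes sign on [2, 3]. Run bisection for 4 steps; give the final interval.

z = 2.5 gives g = 11.125, positive; keep [2.5, 3]
z = 2.75 gives g = 5.234375, positive; keep [2.75, 3]
z = 2.875 gives g = 1.427734, positive; keep [2.875, 3]
z = 2.9375 gives g = -0.7063, negative; keep [2.875, 2.9375]

[2.875, 2.9375]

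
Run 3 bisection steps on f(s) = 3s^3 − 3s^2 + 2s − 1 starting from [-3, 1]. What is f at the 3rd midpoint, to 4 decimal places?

-0.3750

m = -1, f(m) = -9 (−); new bracket [-1, 1]
m = 0, f(m) = -1 (−); new bracket [0, 1]
m = 0.5, f(m) = -0.375 (−); new bracket [0.5, 1]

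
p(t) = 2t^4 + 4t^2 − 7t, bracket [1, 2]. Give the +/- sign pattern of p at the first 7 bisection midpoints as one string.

midpoint 1.5: p = 8.625 > 0 → [1, 1.5]
midpoint 1.25: p = 2.382812 > 0 → [1, 1.25]
midpoint 1.125: p = 0.391113 > 0 → [1, 1.125]
midpoint 1.0625: p = -0.373 < 0 → [1.0625, 1.125]
midpoint 1.09375: p = -0.0089 < 0 → [1.09375, 1.125]
midpoint 1.109375: p = 0.1865 > 0 → [1.09375, 1.109375]
midpoint 1.1015625: p = 0.0877 > 0 → [1.09375, 1.1015625]

+++--++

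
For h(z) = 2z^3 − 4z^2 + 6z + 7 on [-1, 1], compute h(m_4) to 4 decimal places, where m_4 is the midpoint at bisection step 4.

midpoint 0: h = 7 > 0 → [-1, 0]
midpoint -0.5: h = 2.75 > 0 → [-1, -0.5]
midpoint -0.75: h = -0.59375 < 0 → [-0.75, -0.5]
midpoint -0.625: h = 1.1992 > 0 → [-0.75, -0.625]

1.1992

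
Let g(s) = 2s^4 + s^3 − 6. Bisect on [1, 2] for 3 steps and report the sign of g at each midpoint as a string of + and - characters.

++-

m = 1.5, g(m) = 7.5 (+); new bracket [1, 1.5]
m = 1.25, g(m) = 0.835938 (+); new bracket [1, 1.25]
m = 1.125, g(m) = -1.372559 (−); new bracket [1.125, 1.25]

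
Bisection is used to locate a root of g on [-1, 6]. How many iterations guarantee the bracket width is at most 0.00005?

Width after n steps is 7/2^n. Need 2^n ≥ 7/0.00005 = 140000.
2^17 = 131072 < 140000 ≤ 2^18 = 262144, so n = 18.

18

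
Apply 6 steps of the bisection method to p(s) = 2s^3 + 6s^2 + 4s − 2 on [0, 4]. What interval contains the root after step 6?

s = 2 gives p = 46, positive; keep [0, 2]
s = 1 gives p = 10, positive; keep [0, 1]
s = 0.5 gives p = 1.75, positive; keep [0, 0.5]
s = 0.25 gives p = -0.5938, negative; keep [0.25, 0.5]
s = 0.375 gives p = 0.4492, positive; keep [0.25, 0.375]
s = 0.3125 gives p = -0.103, negative; keep [0.3125, 0.375]

[0.3125, 0.375]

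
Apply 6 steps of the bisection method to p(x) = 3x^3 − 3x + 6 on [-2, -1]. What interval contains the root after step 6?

m = -1.5, p(m) = 0.375 (+); new bracket [-2, -1.5]
m = -1.75, p(m) = -4.828125 (−); new bracket [-1.75, -1.5]
m = -1.625, p(m) = -1.998047 (−); new bracket [-1.625, -1.5]
m = -1.5625, p(m) = -0.7566 (−); new bracket [-1.5625, -1.5]
m = -1.53125, p(m) = -0.1773 (−); new bracket [-1.53125, -1.5]
m = -1.515625, p(m) = 0.1022 (+); new bracket [-1.53125, -1.515625]

[-1.53125, -1.515625]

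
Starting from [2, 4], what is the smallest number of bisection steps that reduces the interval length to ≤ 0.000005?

19

Width after n steps is 2/2^n. Need 2^n ≥ 2/0.000005 = 400000.
2^18 = 262144 < 400000 ≤ 2^19 = 524288, so n = 19.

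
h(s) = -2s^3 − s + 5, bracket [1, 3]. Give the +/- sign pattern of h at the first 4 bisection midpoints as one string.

---+

s = 2 gives h = -13, negative; keep [1, 2]
s = 1.5 gives h = -3.25, negative; keep [1, 1.5]
s = 1.25 gives h = -0.15625, negative; keep [1, 1.25]
s = 1.125 gives h = 1.0273, positive; keep [1.125, 1.25]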